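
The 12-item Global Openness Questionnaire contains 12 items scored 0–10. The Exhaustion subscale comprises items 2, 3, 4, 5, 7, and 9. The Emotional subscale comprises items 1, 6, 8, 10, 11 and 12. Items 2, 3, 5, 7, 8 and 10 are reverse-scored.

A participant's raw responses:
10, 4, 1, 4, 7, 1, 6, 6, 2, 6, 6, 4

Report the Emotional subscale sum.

Emotional items: 1, 6, 8, 10, 11, 12.
Of these, items 8 & 10 are reverse-scored; on a 0–10 scale, reversed = 10 − raw.
  item 1: 10
  item 6: 1
  item 8: 10 − 6 = 4
  item 10: 10 − 6 = 4
  item 11: 6
  item 12: 4
Sum = 10 + 1 + 4 + 4 + 6 + 4 = 29

29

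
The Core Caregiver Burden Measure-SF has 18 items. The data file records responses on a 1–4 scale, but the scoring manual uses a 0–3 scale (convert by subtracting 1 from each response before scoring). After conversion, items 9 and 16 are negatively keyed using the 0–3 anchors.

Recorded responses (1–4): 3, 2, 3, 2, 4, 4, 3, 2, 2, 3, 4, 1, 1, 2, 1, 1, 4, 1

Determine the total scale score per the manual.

Convert to 0–3: 2, 1, 2, 1, 3, 3, 2, 1, 1, 2, 3, 0, 0, 1, 0, 0, 3, 0
Reverse-coded (reverse-coded value = 3 − response):
  item 9: 3 − 1 = 2
  item 16: 3 − 0 = 3
Scored: 2, 1, 2, 1, 3, 3, 2, 1, 2, 2, 3, 0, 0, 1, 0, 3, 3, 0
Total = 29

29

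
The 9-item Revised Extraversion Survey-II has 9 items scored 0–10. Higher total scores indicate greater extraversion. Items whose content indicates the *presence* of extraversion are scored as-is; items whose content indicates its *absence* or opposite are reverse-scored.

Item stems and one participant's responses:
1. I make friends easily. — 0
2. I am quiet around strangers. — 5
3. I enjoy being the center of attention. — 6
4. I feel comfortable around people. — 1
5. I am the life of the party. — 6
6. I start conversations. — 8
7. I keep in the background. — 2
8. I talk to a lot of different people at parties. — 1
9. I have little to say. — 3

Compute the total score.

Items 2, 7, 9 describe the absence/opposite of extraversion → reverse-score.
reversed = (0+10) − raw = 10 − raw.
  item 1: 0
  item 2: 10 − 5 = 5
  item 3: 6
  item 4: 1
  item 5: 6
  item 6: 8
  item 7: 10 − 2 = 8
  item 8: 1
  item 9: 10 − 3 = 7
Total = 0 + 5 + 6 + 1 + 6 + 8 + 8 + 1 + 7 = 42

42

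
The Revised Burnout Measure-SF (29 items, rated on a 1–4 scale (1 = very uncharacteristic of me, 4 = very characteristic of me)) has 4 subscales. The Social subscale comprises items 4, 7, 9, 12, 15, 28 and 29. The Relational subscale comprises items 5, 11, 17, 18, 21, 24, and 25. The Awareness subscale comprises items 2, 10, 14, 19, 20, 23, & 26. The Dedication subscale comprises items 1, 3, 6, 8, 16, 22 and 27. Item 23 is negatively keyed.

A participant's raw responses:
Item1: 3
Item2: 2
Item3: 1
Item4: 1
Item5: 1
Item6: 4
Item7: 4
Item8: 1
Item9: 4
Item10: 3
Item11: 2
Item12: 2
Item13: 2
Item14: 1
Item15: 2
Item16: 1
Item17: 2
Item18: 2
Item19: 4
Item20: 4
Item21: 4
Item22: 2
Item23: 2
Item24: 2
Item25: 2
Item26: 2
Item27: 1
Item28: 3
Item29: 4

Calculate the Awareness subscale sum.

Awareness items: 2, 10, 14, 19, 20, 23, 26.
Of these, item 23 is negatively keyed; on a 1–4 scale, reversed = 5 − raw.
  item 2: 2
  item 10: 3
  item 14: 1
  item 19: 4
  item 20: 4
  item 23: 5 − 2 = 3
  item 26: 2
Sum = 2 + 3 + 1 + 4 + 4 + 3 + 2 = 19

19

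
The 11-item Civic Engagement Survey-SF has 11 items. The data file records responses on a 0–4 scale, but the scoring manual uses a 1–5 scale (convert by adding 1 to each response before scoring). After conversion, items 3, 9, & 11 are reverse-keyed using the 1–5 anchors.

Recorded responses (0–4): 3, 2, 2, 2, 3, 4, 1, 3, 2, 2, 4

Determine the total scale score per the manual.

35

Convert to 1–5: 4, 3, 3, 3, 4, 5, 2, 4, 3, 3, 5
Reverse-coded (reversed = (1+5) − raw = 6 − raw):
  item 3: 6 − 3 = 3
  item 9: 6 − 3 = 3
  item 11: 6 − 5 = 1
Scored: 4, 3, 3, 3, 4, 5, 2, 4, 3, 3, 1
Total = 35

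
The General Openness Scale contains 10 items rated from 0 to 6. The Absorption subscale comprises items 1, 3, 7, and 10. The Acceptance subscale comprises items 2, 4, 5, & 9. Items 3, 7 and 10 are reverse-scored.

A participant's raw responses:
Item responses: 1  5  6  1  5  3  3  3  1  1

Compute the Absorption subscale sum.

9

Absorption items: 1, 3, 7, 10.
Of these, items 3, 7 and 10 are reverse-scored; reverse-coded value = 6 − response.
  item 1: 1
  item 3: 6 − 6 = 0
  item 7: 6 − 3 = 3
  item 10: 6 − 1 = 5
Sum = 1 + 0 + 3 + 5 = 9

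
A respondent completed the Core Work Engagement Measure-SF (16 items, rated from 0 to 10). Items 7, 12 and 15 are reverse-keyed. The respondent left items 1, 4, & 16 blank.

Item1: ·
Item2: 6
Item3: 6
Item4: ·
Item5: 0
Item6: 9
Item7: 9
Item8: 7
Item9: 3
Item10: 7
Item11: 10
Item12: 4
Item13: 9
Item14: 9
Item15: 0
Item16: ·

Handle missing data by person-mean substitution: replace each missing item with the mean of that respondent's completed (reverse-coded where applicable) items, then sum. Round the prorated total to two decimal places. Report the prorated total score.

102.15

Reverse-coded (reversed = (0+10) − raw = 10 − raw):
  item 7: 10 − 9 = 1
  item 12: 10 − 4 = 6
  item 15: 10 − 0 = 10
Completed scored items (13 of 16): 6, 6, 0, 9, 1, 7, 3, 7, 10, 6, 9, 9, 10; sum = 83.
Person mean = 83 / 13 ≈ 6.3846
Prorated total = (83 / 13) × 16 = 102.15 (to 2 dp)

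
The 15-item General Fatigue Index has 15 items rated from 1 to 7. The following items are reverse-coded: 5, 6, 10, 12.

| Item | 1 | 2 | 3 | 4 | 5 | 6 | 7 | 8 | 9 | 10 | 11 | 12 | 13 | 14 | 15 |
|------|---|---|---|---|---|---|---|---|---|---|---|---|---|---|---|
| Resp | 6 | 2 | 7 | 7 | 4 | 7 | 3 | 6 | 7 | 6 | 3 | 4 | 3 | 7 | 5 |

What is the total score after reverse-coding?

Reversing items 5, 6, 10, & 12 with 8 − raw:
Total = 6 + 2 + 7 + 7 + (8−4) + (8−7) + 3 + 6 + 7 + (8−6) + 3 + (8−4) + 3 + 7 + 5
      = 6 + 2 + 7 + 7 + 4 + 1 + 3 + 6 + 7 + 2 + 3 + 4 + 3 + 7 + 5 = 67

67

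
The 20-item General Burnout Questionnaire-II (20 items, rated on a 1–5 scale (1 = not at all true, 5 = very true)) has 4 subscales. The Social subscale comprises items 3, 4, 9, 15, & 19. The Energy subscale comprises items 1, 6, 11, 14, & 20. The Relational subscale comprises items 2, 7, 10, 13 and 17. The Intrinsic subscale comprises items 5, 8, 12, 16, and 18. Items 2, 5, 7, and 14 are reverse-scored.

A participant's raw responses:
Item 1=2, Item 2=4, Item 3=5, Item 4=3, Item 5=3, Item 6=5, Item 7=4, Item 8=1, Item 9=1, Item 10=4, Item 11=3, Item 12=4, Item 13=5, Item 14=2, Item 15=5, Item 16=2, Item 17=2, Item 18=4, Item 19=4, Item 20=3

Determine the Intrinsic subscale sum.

14

Intrinsic items: 5, 8, 12, 16, 18.
Of these, item 5 is reverse-scored; on a 1–5 scale, reversed = 6 − raw.
  item 5: 6 − 3 = 3
  item 8: 1
  item 12: 4
  item 16: 2
  item 18: 4
Sum = 3 + 1 + 4 + 2 + 4 = 14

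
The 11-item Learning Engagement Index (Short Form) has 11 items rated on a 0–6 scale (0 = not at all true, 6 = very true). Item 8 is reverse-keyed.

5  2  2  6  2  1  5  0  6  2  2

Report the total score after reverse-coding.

39

Raw sum = 33. Reverse-keyed items: 8; their raw sum = 0.
Each reversal replaces raw with 6 − raw, changing the total by 6 − 2·raw per item.
Total = 33 + 1·6 − 2·0 = 33 + 6 − 0 = 39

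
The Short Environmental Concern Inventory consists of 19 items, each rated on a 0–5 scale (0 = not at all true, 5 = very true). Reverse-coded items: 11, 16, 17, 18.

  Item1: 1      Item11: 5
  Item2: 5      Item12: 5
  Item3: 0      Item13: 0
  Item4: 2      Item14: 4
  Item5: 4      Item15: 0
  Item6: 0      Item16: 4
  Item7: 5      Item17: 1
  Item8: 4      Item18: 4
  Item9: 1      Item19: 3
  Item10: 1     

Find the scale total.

41

Raw sum = 49. Reverse-coded items: 11, 16, 17, 18; their raw sum = 14.
Each reversal replaces raw with 5 − raw, changing the total by 5 − 2·raw per item.
Total = 49 + 4·5 − 2·14 = 49 + 20 − 28 = 41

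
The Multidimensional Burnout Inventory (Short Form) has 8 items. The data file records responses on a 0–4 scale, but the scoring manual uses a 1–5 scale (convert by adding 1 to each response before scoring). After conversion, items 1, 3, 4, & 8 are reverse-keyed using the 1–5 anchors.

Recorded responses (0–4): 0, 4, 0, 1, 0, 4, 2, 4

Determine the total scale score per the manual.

29

Convert to 1–5: 1, 5, 1, 2, 1, 5, 3, 5
Reverse-coded (on a 1–5 scale, reversed = 6 − raw):
  item 1: 6 − 1 = 5
  item 3: 6 − 1 = 5
  item 4: 6 − 2 = 4
  item 8: 6 − 5 = 1
Scored: 5, 5, 5, 4, 1, 5, 3, 1
Total = 29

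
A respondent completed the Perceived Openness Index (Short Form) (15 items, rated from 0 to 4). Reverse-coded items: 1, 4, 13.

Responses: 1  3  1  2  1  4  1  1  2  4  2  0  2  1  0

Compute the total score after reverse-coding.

Reverse-coded items use 4 − raw:
  item 1: 4 − 1 = 3
  item 4: 4 − 2 = 2
  item 13: 4 − 2 = 2
Scored items: 3, 3, 1, 2, 1, 4, 1, 1, 2, 4, 2, 0, 2, 1, 0
Total = 3 + 3 + 1 + 2 + 1 + 4 + 1 + 1 + 2 + 4 + 2 + 0 + 2 + 1 + 0 = 27

27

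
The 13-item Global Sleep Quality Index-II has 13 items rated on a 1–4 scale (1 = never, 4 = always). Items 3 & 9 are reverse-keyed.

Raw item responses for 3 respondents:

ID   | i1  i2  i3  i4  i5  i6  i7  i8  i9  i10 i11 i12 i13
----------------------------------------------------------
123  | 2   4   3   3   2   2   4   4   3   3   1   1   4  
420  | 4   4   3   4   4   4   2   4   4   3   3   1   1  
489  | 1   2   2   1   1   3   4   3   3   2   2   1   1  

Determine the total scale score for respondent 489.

Respondent 489 raw: 1, 2, 2, 1, 1, 3, 4, 3, 3, 2, 2, 1, 1.
Reverse-coded (reversed = (1+4) − raw = 5 − raw):
  item 1: 1
  item 2: 2
  item 3: 5 − 2 = 3
  item 4: 1
  item 5: 1
  item 6: 3
  item 7: 4
  item 8: 3
  item 9: 5 − 3 = 2
  item 10: 2
  item 11: 2
  item 12: 1
  item 13: 1
Sum = 1 + 2 + 3 + 1 + 1 + 3 + 4 + 3 + 2 + 2 + 2 + 1 + 1 = 26

26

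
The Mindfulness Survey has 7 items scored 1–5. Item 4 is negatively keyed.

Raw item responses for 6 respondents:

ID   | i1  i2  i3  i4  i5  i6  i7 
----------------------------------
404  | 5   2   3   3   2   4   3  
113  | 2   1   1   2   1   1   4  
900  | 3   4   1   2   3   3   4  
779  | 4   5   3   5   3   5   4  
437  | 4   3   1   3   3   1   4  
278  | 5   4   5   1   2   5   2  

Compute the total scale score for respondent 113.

Respondent 113 raw: 2, 1, 1, 2, 1, 1, 4.
Reverse-coded (reversed = (1+5) − raw = 6 − raw):
  item 1: 2
  item 2: 1
  item 3: 1
  item 4: 6 − 2 = 4
  item 5: 1
  item 6: 1
  item 7: 4
Sum = 2 + 1 + 1 + 4 + 1 + 1 + 4 = 14

14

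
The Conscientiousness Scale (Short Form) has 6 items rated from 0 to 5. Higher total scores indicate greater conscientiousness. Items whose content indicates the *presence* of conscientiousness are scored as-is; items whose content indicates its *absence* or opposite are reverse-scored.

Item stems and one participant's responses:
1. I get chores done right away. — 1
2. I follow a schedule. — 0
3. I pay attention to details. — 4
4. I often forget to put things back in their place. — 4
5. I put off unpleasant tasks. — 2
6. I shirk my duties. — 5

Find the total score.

Items 4, 5, 6 describe the absence/opposite of conscientiousness → reverse-score.
reversed = (0+5) − raw = 5 − raw.
  item 1: 1
  item 2: 0
  item 3: 4
  item 4: 5 − 4 = 1
  item 5: 5 − 2 = 3
  item 6: 5 − 5 = 0
Total = 1 + 0 + 4 + 1 + 3 + 0 = 9

9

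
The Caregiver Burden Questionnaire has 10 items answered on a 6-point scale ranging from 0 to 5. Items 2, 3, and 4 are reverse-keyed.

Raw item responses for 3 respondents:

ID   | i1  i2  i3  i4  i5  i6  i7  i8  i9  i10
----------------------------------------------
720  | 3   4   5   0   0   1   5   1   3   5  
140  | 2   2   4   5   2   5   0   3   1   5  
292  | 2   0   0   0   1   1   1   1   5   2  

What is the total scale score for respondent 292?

Respondent 292 raw: 2, 0, 0, 0, 1, 1, 1, 1, 5, 2.
Reverse-coded (on a 0–5 scale, reversed = 5 − raw):
  item 1: 2
  item 2: 5 − 0 = 5
  item 3: 5 − 0 = 5
  item 4: 5 − 0 = 5
  item 5: 1
  item 6: 1
  item 7: 1
  item 8: 1
  item 9: 5
  item 10: 2
Sum = 2 + 5 + 5 + 5 + 1 + 1 + 1 + 1 + 5 + 2 = 28

28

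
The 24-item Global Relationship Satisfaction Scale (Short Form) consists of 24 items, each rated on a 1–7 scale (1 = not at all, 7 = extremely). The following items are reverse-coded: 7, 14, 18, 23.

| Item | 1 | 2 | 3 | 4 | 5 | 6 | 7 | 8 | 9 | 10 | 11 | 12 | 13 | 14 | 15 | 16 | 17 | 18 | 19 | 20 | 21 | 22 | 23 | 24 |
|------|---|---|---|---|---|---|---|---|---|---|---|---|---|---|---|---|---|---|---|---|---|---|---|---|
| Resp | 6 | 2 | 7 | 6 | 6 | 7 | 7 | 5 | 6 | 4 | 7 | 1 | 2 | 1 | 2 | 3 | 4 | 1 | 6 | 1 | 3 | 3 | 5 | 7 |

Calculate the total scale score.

106

Raw sum = 102. Reverse-coded items: 7, 14, 18, 23; their raw sum = 14.
Each reversal replaces raw with 8 − raw, changing the total by 8 − 2·raw per item.
Total = 102 + 4·8 − 2·14 = 102 + 32 − 28 = 106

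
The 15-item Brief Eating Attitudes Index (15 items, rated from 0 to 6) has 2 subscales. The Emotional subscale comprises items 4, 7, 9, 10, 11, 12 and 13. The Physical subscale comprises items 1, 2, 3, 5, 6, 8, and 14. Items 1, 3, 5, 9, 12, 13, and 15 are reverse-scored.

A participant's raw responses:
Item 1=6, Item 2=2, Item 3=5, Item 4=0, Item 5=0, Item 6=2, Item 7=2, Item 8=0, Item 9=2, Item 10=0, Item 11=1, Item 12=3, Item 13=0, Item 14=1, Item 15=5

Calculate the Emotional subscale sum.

16

Emotional items: 4, 7, 9, 10, 11, 12, 13.
Of these, items 9, 12 and 13 are reverse-scored; reverse-coded value = 6 − response.
  item 4: 0
  item 7: 2
  item 9: 6 − 2 = 4
  item 10: 0
  item 11: 1
  item 12: 6 − 3 = 3
  item 13: 6 − 0 = 6
Sum = 0 + 2 + 4 + 0 + 1 + 3 + 6 = 16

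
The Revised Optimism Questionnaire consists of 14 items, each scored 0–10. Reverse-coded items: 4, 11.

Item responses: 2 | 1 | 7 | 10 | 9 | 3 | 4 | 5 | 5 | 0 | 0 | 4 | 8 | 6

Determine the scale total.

Reversing items 4 & 11 with 10 − raw:
Total = 2 + 1 + 7 + (10−10) + 9 + 3 + 4 + 5 + 5 + 0 + (10−0) + 4 + 8 + 6
      = 2 + 1 + 7 + 0 + 9 + 3 + 4 + 5 + 5 + 0 + 10 + 4 + 8 + 6 = 64

64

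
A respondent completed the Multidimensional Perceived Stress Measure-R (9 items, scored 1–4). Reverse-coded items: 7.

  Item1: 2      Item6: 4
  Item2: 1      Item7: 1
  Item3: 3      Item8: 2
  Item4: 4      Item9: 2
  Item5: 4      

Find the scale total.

26

Reversing item 7 with 5 − raw:
Total = 2 + 1 + 3 + 4 + 4 + 4 + (5−1) + 2 + 2
      = 2 + 1 + 3 + 4 + 4 + 4 + 4 + 2 + 2 = 26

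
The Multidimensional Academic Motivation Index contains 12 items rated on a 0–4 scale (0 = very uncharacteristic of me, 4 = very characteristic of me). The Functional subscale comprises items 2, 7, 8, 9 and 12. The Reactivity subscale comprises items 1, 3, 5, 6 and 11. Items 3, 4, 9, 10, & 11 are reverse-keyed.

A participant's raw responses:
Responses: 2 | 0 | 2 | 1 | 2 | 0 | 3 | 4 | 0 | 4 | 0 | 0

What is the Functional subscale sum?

11

Functional items: 2, 7, 8, 9, 12.
Of these, item 9 is reverse-keyed; on a 0–4 scale, reversed = 4 − raw.
  item 2: 0
  item 7: 3
  item 8: 4
  item 9: 4 − 0 = 4
  item 12: 0
Sum = 0 + 3 + 4 + 4 + 0 = 11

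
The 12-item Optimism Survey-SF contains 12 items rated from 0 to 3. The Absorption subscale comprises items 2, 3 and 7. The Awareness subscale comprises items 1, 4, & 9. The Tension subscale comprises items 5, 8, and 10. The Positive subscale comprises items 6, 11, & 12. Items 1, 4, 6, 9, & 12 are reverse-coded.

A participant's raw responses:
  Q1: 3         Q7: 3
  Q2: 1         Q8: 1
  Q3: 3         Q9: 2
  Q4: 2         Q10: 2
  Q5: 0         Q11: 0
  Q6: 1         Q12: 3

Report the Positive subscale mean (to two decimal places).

Positive items: 6, 11, 12.
Of these, items 6 & 12 are reverse-coded; on a 0–3 scale, reversed = 3 − raw.
  item 6: 3 − 1 = 2
  item 11: 0
  item 12: 3 − 3 = 0
Sum = 2 + 0 + 0 = 2
Mean = 2 / 3 = 0.67

0.67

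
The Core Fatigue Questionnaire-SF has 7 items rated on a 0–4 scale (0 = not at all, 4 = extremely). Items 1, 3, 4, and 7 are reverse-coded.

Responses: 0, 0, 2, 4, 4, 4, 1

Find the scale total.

17

Reverse-coded items (on a 0–4 scale, reversed = 4 − raw):
  item 1: 4 − 0 = 4
  item 3: 4 − 2 = 2
  item 4: 4 − 4 = 0
  item 7: 4 − 1 = 3
Scored responses: 4, 0, 2, 0, 4, 4, 3
Total = 4 + 0 + 2 + 0 + 4 + 4 + 3 = 17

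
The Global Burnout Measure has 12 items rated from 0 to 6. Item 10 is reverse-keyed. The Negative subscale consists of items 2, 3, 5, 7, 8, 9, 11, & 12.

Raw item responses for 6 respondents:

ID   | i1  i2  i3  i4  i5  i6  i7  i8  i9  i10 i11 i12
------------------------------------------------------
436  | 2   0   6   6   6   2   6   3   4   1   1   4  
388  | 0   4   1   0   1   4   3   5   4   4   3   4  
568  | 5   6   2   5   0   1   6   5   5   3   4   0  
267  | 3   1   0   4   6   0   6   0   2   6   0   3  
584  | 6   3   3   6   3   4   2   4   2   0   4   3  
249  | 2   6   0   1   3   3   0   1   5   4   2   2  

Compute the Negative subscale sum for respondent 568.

28

Respondent 568 raw: 5, 6, 2, 5, 0, 1, 6, 5, 5, 3, 4, 0.
Negative items: 2, 3, 5, 7, 8, 9, 11, 12.
Reverse-coded (reverse-coded value = 6 − response):
  item 2: 6
  item 3: 2
  item 5: 0
  item 7: 6
  item 8: 5
  item 9: 5
  item 11: 4
  item 12: 0
Sum = 6 + 2 + 0 + 6 + 5 + 5 + 4 + 0 = 28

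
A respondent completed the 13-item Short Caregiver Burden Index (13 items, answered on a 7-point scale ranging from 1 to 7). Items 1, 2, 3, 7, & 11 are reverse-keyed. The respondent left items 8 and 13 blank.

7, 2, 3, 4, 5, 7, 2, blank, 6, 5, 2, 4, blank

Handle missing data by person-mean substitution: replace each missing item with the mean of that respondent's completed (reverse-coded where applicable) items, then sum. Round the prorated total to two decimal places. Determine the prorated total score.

Reverse-coded (on a 1–7 scale, reversed = 8 − raw):
  item 1: 8 − 7 = 1
  item 2: 8 − 2 = 6
  item 3: 8 − 3 = 5
  item 7: 8 − 2 = 6
  item 11: 8 − 2 = 6
Completed scored items (11 of 13): 1, 6, 5, 4, 5, 7, 6, 6, 5, 6, 4; sum = 55.
Person mean = 55 / 11 ≈ 5.0000
Prorated total = (55 / 11) × 13 = 65.00 (to 2 dp)

65.00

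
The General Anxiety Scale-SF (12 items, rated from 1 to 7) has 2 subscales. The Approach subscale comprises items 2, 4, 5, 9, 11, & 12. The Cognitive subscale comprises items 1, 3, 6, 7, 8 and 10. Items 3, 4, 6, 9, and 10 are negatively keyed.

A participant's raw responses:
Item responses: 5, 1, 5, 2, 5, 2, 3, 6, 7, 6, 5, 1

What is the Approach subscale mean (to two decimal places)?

Approach items: 2, 4, 5, 9, 11, 12.
Of these, items 4 & 9 are negatively keyed; on a 1–7 scale, reversed = 8 − raw.
  item 2: 1
  item 4: 8 − 2 = 6
  item 5: 5
  item 9: 8 − 7 = 1
  item 11: 5
  item 12: 1
Sum = 1 + 6 + 5 + 1 + 5 + 1 = 19
Mean = 19 / 6 = 3.17

3.17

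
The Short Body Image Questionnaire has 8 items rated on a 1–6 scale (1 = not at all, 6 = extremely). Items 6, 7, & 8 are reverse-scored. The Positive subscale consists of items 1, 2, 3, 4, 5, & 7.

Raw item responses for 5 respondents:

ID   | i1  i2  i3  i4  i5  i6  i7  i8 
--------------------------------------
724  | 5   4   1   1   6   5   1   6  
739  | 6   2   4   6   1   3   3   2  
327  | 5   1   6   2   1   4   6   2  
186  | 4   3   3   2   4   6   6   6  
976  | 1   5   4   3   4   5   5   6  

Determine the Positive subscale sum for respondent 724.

23

Respondent 724 raw: 5, 4, 1, 1, 6, 5, 1, 6.
Positive items: 1, 2, 3, 4, 5, 7.
Reverse-coded (reversed = (1+6) − raw = 7 − raw):
  item 1: 5
  item 2: 4
  item 3: 1
  item 4: 1
  item 5: 6
  item 7: 7 − 1 = 6
Sum = 5 + 4 + 1 + 1 + 6 + 6 = 23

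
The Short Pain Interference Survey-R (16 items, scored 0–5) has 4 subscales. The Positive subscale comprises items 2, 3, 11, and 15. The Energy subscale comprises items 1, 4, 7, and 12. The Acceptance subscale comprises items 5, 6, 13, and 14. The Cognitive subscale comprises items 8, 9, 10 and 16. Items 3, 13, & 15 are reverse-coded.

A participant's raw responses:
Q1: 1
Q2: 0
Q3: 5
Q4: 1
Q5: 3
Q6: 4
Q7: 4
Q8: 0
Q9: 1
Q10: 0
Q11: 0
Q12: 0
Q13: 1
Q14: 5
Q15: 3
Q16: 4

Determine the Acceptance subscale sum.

Acceptance items: 5, 6, 13, 14.
Of these, item 13 is reverse-coded; on a 0–5 scale, reversed = 5 − raw.
  item 5: 3
  item 6: 4
  item 13: 5 − 1 = 4
  item 14: 5
Sum = 3 + 4 + 4 + 5 = 16

16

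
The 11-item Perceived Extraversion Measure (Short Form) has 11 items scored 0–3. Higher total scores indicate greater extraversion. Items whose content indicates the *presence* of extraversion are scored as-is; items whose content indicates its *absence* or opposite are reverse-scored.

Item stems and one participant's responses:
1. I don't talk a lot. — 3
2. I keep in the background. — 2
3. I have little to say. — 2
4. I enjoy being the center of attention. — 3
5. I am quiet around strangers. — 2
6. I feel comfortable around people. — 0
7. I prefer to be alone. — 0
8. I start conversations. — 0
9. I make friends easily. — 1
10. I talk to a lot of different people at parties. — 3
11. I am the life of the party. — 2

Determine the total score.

Items 1, 2, 3, 5, 7 describe the absence/opposite of extraversion → reverse-score.
reverse-coded value = 3 − response.
  item 1: 3 − 3 = 0
  item 2: 3 − 2 = 1
  item 3: 3 − 2 = 1
  item 4: 3
  item 5: 3 − 2 = 1
  item 6: 0
  item 7: 3 − 0 = 3
  item 8: 0
  item 9: 1
  item 10: 3
  item 11: 2
Total = 0 + 1 + 1 + 3 + 1 + 0 + 3 + 0 + 1 + 3 + 2 = 15

15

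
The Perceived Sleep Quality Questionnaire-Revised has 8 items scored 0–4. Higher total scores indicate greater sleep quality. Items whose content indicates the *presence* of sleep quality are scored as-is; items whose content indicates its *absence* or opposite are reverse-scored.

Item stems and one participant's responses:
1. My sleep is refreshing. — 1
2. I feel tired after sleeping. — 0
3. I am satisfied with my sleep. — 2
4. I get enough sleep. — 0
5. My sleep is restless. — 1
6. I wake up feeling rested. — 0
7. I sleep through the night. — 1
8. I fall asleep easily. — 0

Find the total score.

Items 2, 5 describe the absence/opposite of sleep quality → reverse-score.
reverse-coded value = 4 − response.
  item 1: 1
  item 2: 4 − 0 = 4
  item 3: 2
  item 4: 0
  item 5: 4 − 1 = 3
  item 6: 0
  item 7: 1
  item 8: 0
Total = 1 + 4 + 2 + 0 + 3 + 0 + 1 + 0 = 11

11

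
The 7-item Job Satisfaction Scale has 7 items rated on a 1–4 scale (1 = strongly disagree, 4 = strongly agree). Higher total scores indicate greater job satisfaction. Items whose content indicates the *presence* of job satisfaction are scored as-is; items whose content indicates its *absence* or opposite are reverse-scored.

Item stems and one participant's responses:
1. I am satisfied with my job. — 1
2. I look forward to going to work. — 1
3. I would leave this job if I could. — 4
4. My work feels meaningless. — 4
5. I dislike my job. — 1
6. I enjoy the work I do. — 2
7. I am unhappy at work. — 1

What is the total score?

14

Items 3, 4, 5, 7 describe the absence/opposite of job satisfaction → reverse-score.
reverse-coded value = 5 − response.
  item 1: 1
  item 2: 1
  item 3: 5 − 4 = 1
  item 4: 5 − 4 = 1
  item 5: 5 − 1 = 4
  item 6: 2
  item 7: 5 − 1 = 4
Total = 1 + 1 + 1 + 1 + 4 + 2 + 4 = 14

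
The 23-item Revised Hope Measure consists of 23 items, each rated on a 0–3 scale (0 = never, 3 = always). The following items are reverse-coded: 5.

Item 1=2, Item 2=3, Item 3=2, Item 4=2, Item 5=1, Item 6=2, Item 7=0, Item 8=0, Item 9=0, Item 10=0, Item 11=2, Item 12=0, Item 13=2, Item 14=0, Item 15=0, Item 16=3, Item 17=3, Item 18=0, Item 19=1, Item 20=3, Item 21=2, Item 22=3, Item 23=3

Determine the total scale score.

Raw sum = 34. Reverse-coded items: 5; their raw sum = 1.
Each reversal replaces raw with 3 − raw, changing the total by 3 − 2·raw per item.
Total = 34 + 1·3 − 2·1 = 34 + 3 − 2 = 35

35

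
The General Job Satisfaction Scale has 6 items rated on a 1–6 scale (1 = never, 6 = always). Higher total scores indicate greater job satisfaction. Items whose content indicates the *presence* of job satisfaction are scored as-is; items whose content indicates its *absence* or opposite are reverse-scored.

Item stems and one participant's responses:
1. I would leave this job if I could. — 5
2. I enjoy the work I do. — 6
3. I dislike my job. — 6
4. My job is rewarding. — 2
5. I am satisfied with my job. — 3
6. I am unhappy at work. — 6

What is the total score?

Items 1, 3, 6 describe the absence/opposite of job satisfaction → reverse-score.
reversed = (1+6) − raw = 7 − raw.
  item 1: 7 − 5 = 2
  item 2: 6
  item 3: 7 − 6 = 1
  item 4: 2
  item 5: 3
  item 6: 7 − 6 = 1
Total = 2 + 6 + 1 + 2 + 3 + 1 = 15

15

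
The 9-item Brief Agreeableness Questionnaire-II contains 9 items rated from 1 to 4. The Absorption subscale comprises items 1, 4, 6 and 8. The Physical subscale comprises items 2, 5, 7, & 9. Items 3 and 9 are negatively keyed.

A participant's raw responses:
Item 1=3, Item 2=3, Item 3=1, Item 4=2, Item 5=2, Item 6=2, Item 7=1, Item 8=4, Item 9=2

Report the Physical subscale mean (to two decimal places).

Physical items: 2, 5, 7, 9.
Of these, item 9 is negatively keyed; reversed = (1+4) − raw = 5 − raw.
  item 2: 3
  item 5: 2
  item 7: 1
  item 9: 5 − 2 = 3
Sum = 3 + 2 + 1 + 3 = 9
Mean = 9 / 4 = 2.25

2.25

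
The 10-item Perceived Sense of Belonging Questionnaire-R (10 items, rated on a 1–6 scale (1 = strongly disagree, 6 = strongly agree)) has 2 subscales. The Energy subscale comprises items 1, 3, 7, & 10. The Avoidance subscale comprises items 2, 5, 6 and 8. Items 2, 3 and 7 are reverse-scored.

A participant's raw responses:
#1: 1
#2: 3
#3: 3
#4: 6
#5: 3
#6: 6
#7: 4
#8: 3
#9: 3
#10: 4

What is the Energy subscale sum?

12

Energy items: 1, 3, 7, 10.
Of these, items 3 and 7 are reverse-scored; reversed = (1+6) − raw = 7 − raw.
  item 1: 1
  item 3: 7 − 3 = 4
  item 7: 7 − 4 = 3
  item 10: 4
Sum = 1 + 4 + 3 + 4 = 12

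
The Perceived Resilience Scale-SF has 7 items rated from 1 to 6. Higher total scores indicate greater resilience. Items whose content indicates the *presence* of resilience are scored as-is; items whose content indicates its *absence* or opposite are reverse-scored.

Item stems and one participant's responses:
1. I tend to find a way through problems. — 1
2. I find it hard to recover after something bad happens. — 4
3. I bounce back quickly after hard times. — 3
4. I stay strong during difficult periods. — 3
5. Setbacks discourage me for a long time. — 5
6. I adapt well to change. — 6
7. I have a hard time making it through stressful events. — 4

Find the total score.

Items 2, 5, 7 describe the absence/opposite of resilience → reverse-score.
on a 1–6 scale, reversed = 7 − raw.
  item 1: 1
  item 2: 7 − 4 = 3
  item 3: 3
  item 4: 3
  item 5: 7 − 5 = 2
  item 6: 6
  item 7: 7 − 4 = 3
Total = 1 + 3 + 3 + 3 + 2 + 6 + 3 = 21

21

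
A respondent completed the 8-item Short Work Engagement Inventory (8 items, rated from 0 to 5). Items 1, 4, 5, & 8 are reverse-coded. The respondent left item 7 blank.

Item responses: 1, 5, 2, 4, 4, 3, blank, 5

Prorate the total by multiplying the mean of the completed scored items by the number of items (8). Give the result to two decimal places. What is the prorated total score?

18.29

Reverse-coded (on a 0–5 scale, reversed = 5 − raw):
  item 1: 5 − 1 = 4
  item 4: 5 − 4 = 1
  item 5: 5 − 4 = 1
  item 8: 5 − 5 = 0
Completed scored items (7 of 8): 4, 5, 2, 1, 1, 3, 0; sum = 16.
Person mean = 16 / 7 ≈ 2.2857
Prorated total = (16 / 7) × 8 = 18.29 (to 2 dp)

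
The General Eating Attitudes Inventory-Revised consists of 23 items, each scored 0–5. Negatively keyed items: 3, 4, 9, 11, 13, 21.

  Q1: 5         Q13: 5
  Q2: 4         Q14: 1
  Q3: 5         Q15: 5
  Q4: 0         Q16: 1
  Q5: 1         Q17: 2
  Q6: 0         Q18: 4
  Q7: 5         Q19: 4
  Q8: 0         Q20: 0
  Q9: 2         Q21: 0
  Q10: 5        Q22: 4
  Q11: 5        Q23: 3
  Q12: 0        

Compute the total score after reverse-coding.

Raw sum = 61. Negatively keyed items: 3, 4, 9, 11, 13, 21; their raw sum = 17.
Each reversal replaces raw with 5 − raw, changing the total by 5 − 2·raw per item.
Total = 61 + 6·5 − 2·17 = 61 + 30 − 34 = 57

57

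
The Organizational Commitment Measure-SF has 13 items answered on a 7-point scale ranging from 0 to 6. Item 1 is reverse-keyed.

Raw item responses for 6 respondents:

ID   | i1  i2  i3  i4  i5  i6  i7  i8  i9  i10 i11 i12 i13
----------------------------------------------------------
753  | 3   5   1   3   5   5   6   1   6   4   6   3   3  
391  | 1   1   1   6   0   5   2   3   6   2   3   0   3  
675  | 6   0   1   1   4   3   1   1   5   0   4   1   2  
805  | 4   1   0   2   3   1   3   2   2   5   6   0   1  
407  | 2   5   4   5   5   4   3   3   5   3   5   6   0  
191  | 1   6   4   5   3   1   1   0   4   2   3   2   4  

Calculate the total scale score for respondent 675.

Respondent 675 raw: 6, 0, 1, 1, 4, 3, 1, 1, 5, 0, 4, 1, 2.
Reverse-coded (reverse-coded value = 6 − response):
  item 1: 6 − 6 = 0
  item 2: 0
  item 3: 1
  item 4: 1
  item 5: 4
  item 6: 3
  item 7: 1
  item 8: 1
  item 9: 5
  item 10: 0
  item 11: 4
  item 12: 1
  item 13: 2
Sum = 0 + 0 + 1 + 1 + 4 + 3 + 1 + 1 + 5 + 0 + 4 + 1 + 2 = 23

23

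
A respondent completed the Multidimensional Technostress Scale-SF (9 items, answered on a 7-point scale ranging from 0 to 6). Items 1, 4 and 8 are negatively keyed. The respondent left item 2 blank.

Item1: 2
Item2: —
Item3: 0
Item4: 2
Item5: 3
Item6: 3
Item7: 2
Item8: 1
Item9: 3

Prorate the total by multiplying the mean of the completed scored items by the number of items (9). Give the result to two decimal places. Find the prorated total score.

Reverse-coded (on a 0–6 scale, reversed = 6 − raw):
  item 1: 6 − 2 = 4
  item 4: 6 − 2 = 4
  item 8: 6 − 1 = 5
Completed scored items (8 of 9): 4, 0, 4, 3, 3, 2, 5, 3; sum = 24.
Person mean = 24 / 8 ≈ 3.0000
Prorated total = (24 / 8) × 9 = 27.00 (to 2 dp)

27.00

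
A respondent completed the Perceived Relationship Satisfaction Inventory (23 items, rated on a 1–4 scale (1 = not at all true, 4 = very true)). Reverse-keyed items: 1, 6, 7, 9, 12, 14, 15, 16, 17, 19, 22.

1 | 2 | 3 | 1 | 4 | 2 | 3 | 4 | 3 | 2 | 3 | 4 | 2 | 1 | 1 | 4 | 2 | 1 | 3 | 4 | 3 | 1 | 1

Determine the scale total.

60

Apply reverse scoring (reverse-coded value = 5 − response):
  item 1: 5 − 1 = 4
  item 6: 5 − 2 = 3
  item 7: 5 − 3 = 2
  item 9: 5 − 3 = 2
  item 12: 5 − 4 = 1
  item 14: 5 − 1 = 4
  item 15: 5 − 1 = 4
  item 16: 5 − 4 = 1
  item 17: 5 − 2 = 3
  item 19: 5 − 3 = 2
  item 22: 5 − 1 = 4
Scored items: 4, 2, 3, 1, 4, 3, 2, 4, 2, 2, 3, 1, 2, 4, 4, 1, 3, 1, 2, 4, 3, 4, 1
Total = 4 + 2 + 3 + 1 + 4 + 3 + 2 + 4 + 2 + 2 + 3 + 1 + 2 + 4 + 4 + 1 + 3 + 1 + 2 + 4 + 3 + 4 + 1 = 60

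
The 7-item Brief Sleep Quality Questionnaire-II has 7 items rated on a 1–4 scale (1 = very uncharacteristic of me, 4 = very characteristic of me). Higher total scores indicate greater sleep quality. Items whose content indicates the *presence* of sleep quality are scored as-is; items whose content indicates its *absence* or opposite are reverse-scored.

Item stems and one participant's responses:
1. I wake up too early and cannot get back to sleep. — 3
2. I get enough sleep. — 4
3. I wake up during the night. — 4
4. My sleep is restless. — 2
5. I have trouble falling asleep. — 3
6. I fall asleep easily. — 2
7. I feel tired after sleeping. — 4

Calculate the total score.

15

Items 1, 3, 4, 5, 7 describe the absence/opposite of sleep quality → reverse-score.
reversed = (1+4) − raw = 5 − raw.
  item 1: 5 − 3 = 2
  item 2: 4
  item 3: 5 − 4 = 1
  item 4: 5 − 2 = 3
  item 5: 5 − 3 = 2
  item 6: 2
  item 7: 5 − 4 = 1
Total = 2 + 4 + 1 + 3 + 2 + 2 + 1 = 15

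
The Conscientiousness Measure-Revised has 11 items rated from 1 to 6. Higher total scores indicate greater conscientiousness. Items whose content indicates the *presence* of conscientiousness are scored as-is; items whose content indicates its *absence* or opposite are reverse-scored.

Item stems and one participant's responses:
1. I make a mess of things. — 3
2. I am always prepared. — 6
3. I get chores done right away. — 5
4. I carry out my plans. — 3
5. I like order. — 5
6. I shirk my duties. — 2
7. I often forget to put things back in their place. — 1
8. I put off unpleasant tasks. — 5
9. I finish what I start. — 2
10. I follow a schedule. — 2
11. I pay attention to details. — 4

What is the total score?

44

Items 1, 6, 7, 8 describe the absence/opposite of conscientiousness → reverse-score.
on a 1–6 scale, reversed = 7 − raw.
  item 1: 7 − 3 = 4
  item 2: 6
  item 3: 5
  item 4: 3
  item 5: 5
  item 6: 7 − 2 = 5
  item 7: 7 − 1 = 6
  item 8: 7 − 5 = 2
  item 9: 2
  item 10: 2
  item 11: 4
Total = 4 + 6 + 5 + 3 + 5 + 5 + 6 + 2 + 2 + 2 + 4 = 44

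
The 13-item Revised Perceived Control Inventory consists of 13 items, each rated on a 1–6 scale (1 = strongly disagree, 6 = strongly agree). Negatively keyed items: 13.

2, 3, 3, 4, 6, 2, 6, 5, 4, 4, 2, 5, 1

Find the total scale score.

Reversing item 13 with 7 − raw:
Total = 2 + 3 + 3 + 4 + 6 + 2 + 6 + 5 + 4 + 4 + 2 + 5 + (7−1)
      = 2 + 3 + 3 + 4 + 6 + 2 + 6 + 5 + 4 + 4 + 2 + 5 + 6 = 52

52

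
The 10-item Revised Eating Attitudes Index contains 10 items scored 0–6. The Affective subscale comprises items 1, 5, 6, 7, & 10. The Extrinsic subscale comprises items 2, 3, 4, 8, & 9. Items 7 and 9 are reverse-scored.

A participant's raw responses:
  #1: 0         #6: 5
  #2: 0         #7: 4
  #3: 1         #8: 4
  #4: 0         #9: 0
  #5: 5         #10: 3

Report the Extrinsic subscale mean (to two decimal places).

Extrinsic items: 2, 3, 4, 8, 9.
Of these, item 9 is reverse-scored; on a 0–6 scale, reversed = 6 − raw.
  item 2: 0
  item 3: 1
  item 4: 0
  item 8: 4
  item 9: 6 − 0 = 6
Sum = 0 + 1 + 0 + 4 + 6 = 11
Mean = 11 / 5 = 2.20

2.20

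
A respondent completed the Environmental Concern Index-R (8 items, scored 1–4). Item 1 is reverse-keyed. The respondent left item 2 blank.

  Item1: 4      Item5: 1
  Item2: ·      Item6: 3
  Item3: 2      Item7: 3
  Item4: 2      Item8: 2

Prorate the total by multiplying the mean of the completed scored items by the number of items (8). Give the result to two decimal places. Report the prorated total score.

16.00

Reverse-coded (on a 1–4 scale, reversed = 5 − raw):
  item 1: 5 − 4 = 1
Completed scored items (7 of 8): 1, 2, 2, 1, 3, 3, 2; sum = 14.
Person mean = 14 / 7 ≈ 2.0000
Prorated total = (14 / 7) × 8 = 16.00 (to 2 dp)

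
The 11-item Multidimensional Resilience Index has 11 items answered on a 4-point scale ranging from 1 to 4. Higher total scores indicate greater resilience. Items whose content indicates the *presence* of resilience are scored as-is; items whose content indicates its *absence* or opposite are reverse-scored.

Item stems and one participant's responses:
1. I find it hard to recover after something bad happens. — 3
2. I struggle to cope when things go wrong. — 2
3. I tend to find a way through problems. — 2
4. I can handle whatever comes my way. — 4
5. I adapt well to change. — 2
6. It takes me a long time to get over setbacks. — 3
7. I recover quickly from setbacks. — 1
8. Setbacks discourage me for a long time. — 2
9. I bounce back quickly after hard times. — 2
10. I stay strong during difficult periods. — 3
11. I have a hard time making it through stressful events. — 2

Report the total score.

Items 1, 2, 6, 8, 11 describe the absence/opposite of resilience → reverse-score.
reversed = (1+4) − raw = 5 − raw.
  item 1: 5 − 3 = 2
  item 2: 5 − 2 = 3
  item 3: 2
  item 4: 4
  item 5: 2
  item 6: 5 − 3 = 2
  item 7: 1
  item 8: 5 − 2 = 3
  item 9: 2
  item 10: 3
  item 11: 5 − 2 = 3
Total = 2 + 3 + 2 + 4 + 2 + 2 + 1 + 3 + 2 + 3 + 3 = 27

27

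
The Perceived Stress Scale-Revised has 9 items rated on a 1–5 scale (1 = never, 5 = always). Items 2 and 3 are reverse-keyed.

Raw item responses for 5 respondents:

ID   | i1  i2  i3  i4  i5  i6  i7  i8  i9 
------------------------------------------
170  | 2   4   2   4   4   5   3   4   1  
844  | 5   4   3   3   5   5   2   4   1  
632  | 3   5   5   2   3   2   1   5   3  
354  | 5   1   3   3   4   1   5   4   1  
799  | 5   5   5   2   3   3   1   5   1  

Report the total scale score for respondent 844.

Respondent 844 raw: 5, 4, 3, 3, 5, 5, 2, 4, 1.
Reverse-coded (on a 1–5 scale, reversed = 6 − raw):
  item 1: 5
  item 2: 6 − 4 = 2
  item 3: 6 − 3 = 3
  item 4: 3
  item 5: 5
  item 6: 5
  item 7: 2
  item 8: 4
  item 9: 1
Sum = 5 + 2 + 3 + 3 + 5 + 5 + 2 + 4 + 1 = 30

30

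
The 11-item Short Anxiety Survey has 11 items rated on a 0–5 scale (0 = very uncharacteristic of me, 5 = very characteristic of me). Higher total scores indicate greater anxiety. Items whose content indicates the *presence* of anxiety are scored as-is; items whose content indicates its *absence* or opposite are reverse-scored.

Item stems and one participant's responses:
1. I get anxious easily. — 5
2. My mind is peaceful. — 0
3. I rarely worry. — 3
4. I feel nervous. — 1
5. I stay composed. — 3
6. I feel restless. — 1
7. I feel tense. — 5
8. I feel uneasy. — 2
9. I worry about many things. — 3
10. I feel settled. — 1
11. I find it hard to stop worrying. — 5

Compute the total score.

35

Items 2, 3, 5, 10 describe the absence/opposite of anxiety → reverse-score.
reversed = (0+5) − raw = 5 − raw.
  item 1: 5
  item 2: 5 − 0 = 5
  item 3: 5 − 3 = 2
  item 4: 1
  item 5: 5 − 3 = 2
  item 6: 1
  item 7: 5
  item 8: 2
  item 9: 3
  item 10: 5 − 1 = 4
  item 11: 5
Total = 5 + 5 + 2 + 1 + 2 + 1 + 5 + 2 + 3 + 4 + 5 = 35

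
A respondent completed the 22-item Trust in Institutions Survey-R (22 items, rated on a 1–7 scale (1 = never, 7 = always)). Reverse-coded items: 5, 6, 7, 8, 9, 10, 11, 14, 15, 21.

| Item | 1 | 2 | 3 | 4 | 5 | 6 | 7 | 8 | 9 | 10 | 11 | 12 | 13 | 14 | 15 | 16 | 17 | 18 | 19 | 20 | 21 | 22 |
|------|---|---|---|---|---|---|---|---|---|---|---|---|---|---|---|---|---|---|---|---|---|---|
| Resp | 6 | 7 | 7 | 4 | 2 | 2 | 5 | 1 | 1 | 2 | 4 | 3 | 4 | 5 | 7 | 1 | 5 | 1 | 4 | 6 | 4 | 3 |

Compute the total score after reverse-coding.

Reversing items 5, 6, 7, 8, 9, 10, 11, 14, 15 and 21 with 8 − raw:
Total = 6 + 7 + 7 + 4 + (8−2) + (8−2) + (8−5) + (8−1) + (8−1) + (8−2) + (8−4) + 3 + 4 + (8−5) + (8−7) + 1 + 5 + 1 + 4 + 6 + (8−4) + 3
      = 6 + 7 + 7 + 4 + 6 + 6 + 3 + 7 + 7 + 6 + 4 + 3 + 4 + 3 + 1 + 1 + 5 + 1 + 4 + 6 + 4 + 3 = 98

98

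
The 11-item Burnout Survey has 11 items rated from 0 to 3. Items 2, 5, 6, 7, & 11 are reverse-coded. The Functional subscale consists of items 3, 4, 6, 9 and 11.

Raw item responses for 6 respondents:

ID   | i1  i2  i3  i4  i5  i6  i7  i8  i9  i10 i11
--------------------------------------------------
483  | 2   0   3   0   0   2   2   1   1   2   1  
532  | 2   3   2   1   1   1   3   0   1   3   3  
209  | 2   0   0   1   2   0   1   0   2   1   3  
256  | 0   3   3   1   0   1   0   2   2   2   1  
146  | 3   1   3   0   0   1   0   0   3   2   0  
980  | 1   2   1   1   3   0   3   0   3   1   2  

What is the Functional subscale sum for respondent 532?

6

Respondent 532 raw: 2, 3, 2, 1, 1, 1, 3, 0, 1, 3, 3.
Functional items: 3, 4, 6, 9, 11.
Reverse-coded (reversed = (0+3) − raw = 3 − raw):
  item 3: 2
  item 4: 1
  item 6: 3 − 1 = 2
  item 9: 1
  item 11: 3 − 3 = 0
Sum = 2 + 1 + 2 + 1 + 0 = 6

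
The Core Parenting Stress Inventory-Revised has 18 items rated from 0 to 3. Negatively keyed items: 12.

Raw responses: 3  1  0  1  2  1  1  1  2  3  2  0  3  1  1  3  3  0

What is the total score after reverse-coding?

31

Reversing item 12 with 3 − raw:
Total = 3 + 1 + 0 + 1 + 2 + 1 + 1 + 1 + 2 + 3 + 2 + (3−0) + 3 + 1 + 1 + 3 + 3 + 0
      = 3 + 1 + 0 + 1 + 2 + 1 + 1 + 1 + 2 + 3 + 2 + 3 + 3 + 1 + 1 + 3 + 3 + 0 = 31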